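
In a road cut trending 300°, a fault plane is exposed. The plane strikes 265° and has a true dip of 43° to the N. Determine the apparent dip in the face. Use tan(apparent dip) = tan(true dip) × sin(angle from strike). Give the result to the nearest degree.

The section lies 35° from the strike.
tan α = tan 43° × sin 35° = 0.9325 × 0.5736 = 0.5349
apparent dip = arctan 0.5349 = 28.14°

28°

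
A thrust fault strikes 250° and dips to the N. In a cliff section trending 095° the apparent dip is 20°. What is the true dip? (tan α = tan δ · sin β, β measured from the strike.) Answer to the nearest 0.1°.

40.7°

The section is 25° from the strike.
tan δ = tan α / sin β = tan 20° / sin 25° = 0.3640 / 0.4226 = 0.8612
true dip = arctan 0.8612 = 40.74°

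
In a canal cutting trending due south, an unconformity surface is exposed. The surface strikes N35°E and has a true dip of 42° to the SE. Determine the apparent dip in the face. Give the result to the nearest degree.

27°

Angle between strike (N35°E) and section (due south): β = 35°.
tan α = tan 42° × sin 35° = 0.9004 × 0.5736 = 0.5165
α = arctan(0.5165) = 27.31°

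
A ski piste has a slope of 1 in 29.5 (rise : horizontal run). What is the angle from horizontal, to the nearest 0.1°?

tan θ = 1/29.5 = 0.0339
θ = arctan(0.0339) = 1.94°

1.9°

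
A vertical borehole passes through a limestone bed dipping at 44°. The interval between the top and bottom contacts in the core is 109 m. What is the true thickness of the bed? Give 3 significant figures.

78.4 m

True thickness t = h · cos(dip) = 109 × cos 44°
t = 109 × 0.7193 = 78.408 m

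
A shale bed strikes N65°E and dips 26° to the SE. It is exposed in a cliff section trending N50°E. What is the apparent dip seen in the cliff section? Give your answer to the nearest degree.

The strike is N65°E and the section trends N50°E; the acute angle between them is β = 15°.
tan(apparent dip) = tan 26° · sin 15° = 0.1262
α = arctan(0.1262) = 7.19°

7°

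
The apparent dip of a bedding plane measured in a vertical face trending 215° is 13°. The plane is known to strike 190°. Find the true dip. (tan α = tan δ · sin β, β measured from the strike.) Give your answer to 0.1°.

28.6°

The section is 25° from the strike.
tan(true dip) = tan 13° / sin 25° = 0.5463
δ = arctan(0.5463) = 28.65°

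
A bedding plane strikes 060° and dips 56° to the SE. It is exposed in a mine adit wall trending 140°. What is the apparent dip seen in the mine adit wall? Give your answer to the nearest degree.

The section lies 80° from the strike.
tan α = tan 56° × sin 80° = 1.4826 × 0.9848 = 1.4600
α = arctan(1.4600) = 55.59°

56°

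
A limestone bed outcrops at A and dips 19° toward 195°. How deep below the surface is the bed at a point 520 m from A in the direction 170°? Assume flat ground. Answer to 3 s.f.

The hole lies 25° from the dip direction, so the down-dip offset is 520 × cos 25° = 471.28 m.
Depth = down-dip offset × tan(dip) = 471.28 × tan 19° = 471.28 × 0.3443
Depth = 162.27 m

162 m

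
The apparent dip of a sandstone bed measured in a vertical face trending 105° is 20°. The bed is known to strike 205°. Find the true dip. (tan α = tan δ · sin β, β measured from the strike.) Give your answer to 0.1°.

20.3°

β = acute angle between strike 205° and section 105° = 80°.
tan δ = tan α / sin β = tan 20° / sin 80° = 0.3640 / 0.9848 = 0.3696
true dip = arctan 0.3696 = 20.28°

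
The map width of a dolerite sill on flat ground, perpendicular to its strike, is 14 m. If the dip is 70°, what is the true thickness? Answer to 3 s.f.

13.2 m

True thickness t = w · sin(dip) = 14 × sin 70°
t = 14 × 0.9397 = 13.156 m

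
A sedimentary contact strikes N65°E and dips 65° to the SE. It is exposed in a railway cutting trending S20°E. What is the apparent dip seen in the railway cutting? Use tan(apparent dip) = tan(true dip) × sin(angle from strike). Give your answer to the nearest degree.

The strike is N65°E and the section trends S20°E; the acute angle between them is β = 85°.
tan(apparent dip) = tan 65° · sin 85° = 2.1363
α = arctan(2.1363) = 64.92°

65°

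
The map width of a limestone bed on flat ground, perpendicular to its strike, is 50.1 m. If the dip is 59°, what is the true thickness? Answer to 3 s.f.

True thickness t = w · sin(dip) = 50.1 × sin 59°
t = 50.1 × 0.8572 = 42.944 m

42.9 m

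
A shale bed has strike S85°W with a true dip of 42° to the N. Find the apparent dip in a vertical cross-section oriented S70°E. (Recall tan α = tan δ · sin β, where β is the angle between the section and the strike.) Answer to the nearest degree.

The section lies 25° from the strike.
tan(apparent dip) = tan 42° · sin 25° = 0.3805
α = arctan(0.3805) = 20.83°

21°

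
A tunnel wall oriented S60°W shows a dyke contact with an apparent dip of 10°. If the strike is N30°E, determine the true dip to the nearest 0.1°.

The section is 30° from the strike.
tan δ = tan α / sin β = tan 10° / sin 30° = 0.1763 / 0.5000 = 0.3527
δ = arctan(0.3527) = 19.43°

19.4°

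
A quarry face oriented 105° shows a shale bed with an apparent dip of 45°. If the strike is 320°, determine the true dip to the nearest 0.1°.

60.2°

β = acute angle between strike 320° and section 105° = 35°.
tan(true dip) = tan 45° / sin 35° = 1.7434
true dip = arctan 1.7434 = 60.16°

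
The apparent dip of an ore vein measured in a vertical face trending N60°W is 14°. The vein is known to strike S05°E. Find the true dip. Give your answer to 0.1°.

β = acute angle between strike S05°E and section N60°W = 55°.
tan(true dip) = tan 14° / sin 55° = 0.3044
δ = arctan(0.3044) = 16.93°

16.9°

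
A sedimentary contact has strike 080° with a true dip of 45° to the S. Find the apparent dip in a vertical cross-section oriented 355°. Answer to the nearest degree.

45°

The section lies 85° from the strike.
tan(apparent dip) = tan 45° · sin 85° = 0.9962
α = arctan(0.9962) = 44.89°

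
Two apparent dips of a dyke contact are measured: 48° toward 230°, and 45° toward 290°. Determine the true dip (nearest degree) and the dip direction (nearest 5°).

Represent each trace as a vector plunging at its apparent dip toward its trend (east-north-up frame): v₁ = (-0.513, -0.430, -0.743), v₂ = (-0.664, 0.242, -0.707).
n = v₁ × v₂ = (-0.484, -0.131, 0.410) (taken with n_z > 0).
True dip = arccos(n_z / |n|) = arccos(0.6328) = 50.7°.
The horizontal component of n points toward azimuth atan2(n_x, n_y) = 255°, the dip direction.

true dip 51°, dip direction 255°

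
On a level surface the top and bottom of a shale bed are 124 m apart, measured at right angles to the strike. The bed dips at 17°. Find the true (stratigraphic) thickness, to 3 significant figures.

True thickness t = w · sin(dip) = 124 × sin 17°
t = 124 × 0.2924 = 36.254 m

36.3 m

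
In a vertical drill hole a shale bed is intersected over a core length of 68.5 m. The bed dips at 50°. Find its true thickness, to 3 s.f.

44.0 m

True thickness t = h · cos(dip) = 68.5 × cos 50°
t = 68.5 × 0.6428 = 44.031 m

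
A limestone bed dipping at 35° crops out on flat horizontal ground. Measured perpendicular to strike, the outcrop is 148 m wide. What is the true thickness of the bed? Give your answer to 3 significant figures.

84.9 m

True thickness t = w · sin(dip) = 148 × sin 35°
t = 148 × 0.5736 = 84.889 m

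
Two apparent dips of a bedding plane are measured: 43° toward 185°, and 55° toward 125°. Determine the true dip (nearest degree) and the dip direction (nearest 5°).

Represent each trace as a vector plunging at its apparent dip toward its trend (east-north-up frame): v₁ = (-0.064, -0.729, -0.682), v₂ = (0.470, -0.329, -0.819).
Cross product v₁ × v₂ gives the pole to the plane: n ∝ (0.372, -0.373, 0.363).
tan δ = √(n_x²+n_y²)/n_z = 0.527/0.363, so δ = 55.4°.
The horizontal component of n points toward azimuth atan2(n_x, n_y) = 135°, the dip direction.

true dip 55°, dip direction 135°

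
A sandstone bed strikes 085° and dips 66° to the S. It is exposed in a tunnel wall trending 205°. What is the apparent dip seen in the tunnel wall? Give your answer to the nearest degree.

The section lies 60° from the strike.
tan α = tan 66° × sin 60° = 2.2460 × 0.8660 = 1.9451
α = arctan(1.9451) = 62.79°

63°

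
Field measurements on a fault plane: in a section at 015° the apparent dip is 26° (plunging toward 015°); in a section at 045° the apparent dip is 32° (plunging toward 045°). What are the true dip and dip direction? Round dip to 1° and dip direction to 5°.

Each apparent-dip line lies in the plane. As unit vectors (x east, y north, z up), v₁ plunges 26°→015° and v₂ plunges 32°→045°.
The plane normal is n = v₁ × v₂ ∝ (0.197, 0.140, 0.381).
True dip = arccos(n_z / |n|) = arccos(0.8446) = 32.4°.
The horizontal component of n points toward azimuth atan2(n_x, n_y) = 55°, the dip direction.

true dip 32°, dip direction 055°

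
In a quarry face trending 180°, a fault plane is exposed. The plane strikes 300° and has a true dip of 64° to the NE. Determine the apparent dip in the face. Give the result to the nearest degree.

Angle between strike (300°) and section (180°): β = 60°.
tan α = tan 64° × sin 60° = 2.0503 × 0.8660 = 1.7756
α = arctan(1.7756) = 60.61°

61°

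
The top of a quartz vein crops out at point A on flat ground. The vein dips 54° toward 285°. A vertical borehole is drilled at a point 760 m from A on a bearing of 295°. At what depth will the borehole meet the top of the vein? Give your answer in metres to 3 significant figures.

1030 m

The hole lies 10° from the dip direction, so the down-dip offset is 760 × cos 10° = 748.45 m.
Depth = down-dip offset × tan(dip) = 748.45 × tan 54° = 748.45 × 1.3764
Depth = 1030.16 m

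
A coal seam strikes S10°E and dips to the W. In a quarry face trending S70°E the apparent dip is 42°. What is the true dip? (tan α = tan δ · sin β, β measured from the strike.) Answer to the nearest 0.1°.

The section is 60° from the strike.
tan δ = tan α / sin β = tan 42° / sin 60° = 0.9004 / 0.8660 = 1.0397
δ = arctan(1.0397) = 46.11°

46.1°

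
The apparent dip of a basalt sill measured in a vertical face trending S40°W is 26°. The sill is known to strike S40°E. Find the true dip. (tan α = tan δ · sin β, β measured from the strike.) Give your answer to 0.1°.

The section is 80° from the strike.
tan δ = tan α / sin β = tan 26° / sin 80° = 0.4877 / 0.9848 = 0.4953
δ = arctan(0.4953) = 26.35°

26.3°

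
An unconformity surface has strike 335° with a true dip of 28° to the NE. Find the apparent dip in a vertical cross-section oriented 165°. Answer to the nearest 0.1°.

5.3°

The strike is 335° and the section trends 165°; the acute angle between them is β = 10°.
tan(apparent dip) = tan 28° · sin 10° = 0.0923
α = arctan(0.0923) = 5.28°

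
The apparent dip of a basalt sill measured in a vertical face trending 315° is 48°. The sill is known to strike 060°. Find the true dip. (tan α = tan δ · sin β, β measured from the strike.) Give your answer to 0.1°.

49.0°

The section is 75° from the strike.
tan δ = tan α / sin β = tan 48° / sin 75° = 1.1106 / 0.9659 = 1.1498
true dip = arctan 1.1498 = 48.99°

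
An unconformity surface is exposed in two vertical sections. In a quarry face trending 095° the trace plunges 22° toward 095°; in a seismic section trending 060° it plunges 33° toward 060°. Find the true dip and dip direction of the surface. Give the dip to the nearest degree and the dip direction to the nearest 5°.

true dip 34°, dip direction 040°

Represent each trace as a vector plunging at its apparent dip toward its trend (east-north-up frame): v₁ = (0.924, -0.081, -0.375), v₂ = (0.726, 0.419, -0.545).
Cross product v₁ × v₂ gives the pole to the plane: n ∝ (0.201, 0.231, 0.446).
Dip δ = arctan(|n_h|/n_z) = arctan(0.306/0.446) = 34.5°.
The horizontal component of n points toward azimuth atan2(n_x, n_y) = 41°, the dip direction.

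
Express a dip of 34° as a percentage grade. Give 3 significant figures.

grade % = 100 × tan 34° = 100 × 0.6745

67.5%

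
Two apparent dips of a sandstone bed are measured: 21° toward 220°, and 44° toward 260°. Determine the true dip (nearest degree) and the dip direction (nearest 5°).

true dip 48°, dip direction 290°

Each apparent-dip line lies in the plane. As unit vectors (x east, y north, z up), v₁ plunges 21°→220° and v₂ plunges 44°→260°.
The plane normal is n = v₁ × v₂ ∝ (-0.452, 0.163, 0.432).
True dip = arccos(n_z / |n|) = arccos(0.6683) = 48.1°.
The horizontal component of n points toward azimuth atan2(n_x, n_y) = 290°, the dip direction.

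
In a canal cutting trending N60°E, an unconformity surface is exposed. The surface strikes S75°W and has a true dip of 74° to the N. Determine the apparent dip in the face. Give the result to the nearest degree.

42°

The section lies 15° from the strike.
tan(apparent dip) = tan 74° · sin 15° = 0.9026
α = arctan(0.9026) = 42.07°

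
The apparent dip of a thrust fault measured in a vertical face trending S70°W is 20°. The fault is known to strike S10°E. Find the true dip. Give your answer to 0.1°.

β = acute angle between strike S10°E and section S70°W = 80°.
tan(true dip) = tan 20° / sin 80° = 0.3696
true dip = arctan 0.3696 = 20.28°

20.3°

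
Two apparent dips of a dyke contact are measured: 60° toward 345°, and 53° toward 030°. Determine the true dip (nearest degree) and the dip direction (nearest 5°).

Each apparent-dip line lies in the plane. As unit vectors (x east, y north, z up), v₁ plunges 60°→345° and v₂ plunges 53°→030°.
The plane normal is n = v₁ × v₂ ∝ (-0.066, 0.364, 0.213).
True dip = arccos(n_z / |n|) = arccos(0.4987) = 60.1°.
Dip direction = atan2(-0.066, 0.364) = 350° (azimuth of n's horizontal projection).

true dip 60°, dip direction 350°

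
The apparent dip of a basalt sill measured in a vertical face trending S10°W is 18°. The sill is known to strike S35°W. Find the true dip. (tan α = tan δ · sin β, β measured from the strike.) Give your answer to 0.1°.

37.6°

β = acute angle between strike S35°W and section S10°W = 25°.
tan δ = tan α / sin β = tan 18° / sin 25° = 0.3249 / 0.4226 = 0.7688
δ = arctan(0.7688) = 37.55°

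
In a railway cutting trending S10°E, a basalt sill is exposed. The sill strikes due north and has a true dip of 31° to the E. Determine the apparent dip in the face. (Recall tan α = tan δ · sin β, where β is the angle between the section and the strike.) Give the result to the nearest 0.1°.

6.0°

The section lies 10° from the strike.
tan α = tan 31° × sin 10° = 0.6009 × 0.1736 = 0.1043
α = arctan(0.1043) = 5.96°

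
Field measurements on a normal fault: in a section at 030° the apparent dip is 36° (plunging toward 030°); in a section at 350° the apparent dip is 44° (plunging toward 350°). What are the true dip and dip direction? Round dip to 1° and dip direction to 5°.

true dip 44°, dip direction 350°

Represent each trace as a vector plunging at its apparent dip toward its trend (east-north-up frame): v₁ = (0.405, 0.701, -0.588), v₂ = (-0.125, 0.708, -0.695).
Cross product v₁ × v₂ gives the pole to the plane: n ∝ (-0.070, 0.354, 0.374).
Dip δ = arctan(|n_h|/n_z) = arctan(0.361/0.374) = 44.0°.
Dip direction = atan2(-0.070, 0.354) = 349° (azimuth of n's horizontal projection).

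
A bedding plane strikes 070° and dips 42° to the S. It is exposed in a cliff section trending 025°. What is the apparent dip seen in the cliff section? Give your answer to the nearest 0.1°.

Angle between strike (070°) and section (025°): β = 45°.
tan α = tan 42° × sin 45° = 0.9004 × 0.7071 = 0.6367
α = arctan(0.6367) = 32.48°

32.5°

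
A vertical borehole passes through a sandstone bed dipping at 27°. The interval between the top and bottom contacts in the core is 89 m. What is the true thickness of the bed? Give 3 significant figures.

79.3 m

True thickness t = h · cos(dip) = 89 × cos 27°
t = 89 × 0.8910 = 79.300 m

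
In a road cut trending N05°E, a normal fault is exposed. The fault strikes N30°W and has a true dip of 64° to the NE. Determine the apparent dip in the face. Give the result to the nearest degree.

50°

Angle between strike (N30°W) and section (N05°E): β = 35°.
tan α = tan 64° × sin 35° = 2.0503 × 0.5736 = 1.1760
α = arctan(1.1760) = 49.62°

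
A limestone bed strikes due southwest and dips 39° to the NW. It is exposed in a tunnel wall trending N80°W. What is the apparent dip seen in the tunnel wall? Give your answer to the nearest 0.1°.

The section lies 55° from the strike.
tan α = tan 39° × sin 55° = 0.8098 × 0.8192 = 0.6633
α = arctan(0.6633) = 33.56°

33.6°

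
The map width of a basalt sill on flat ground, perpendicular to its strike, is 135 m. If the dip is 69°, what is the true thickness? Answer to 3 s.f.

True thickness t = w · sin(dip) = 135 × sin 69°
t = 135 × 0.9336 = 126.033 m

126 m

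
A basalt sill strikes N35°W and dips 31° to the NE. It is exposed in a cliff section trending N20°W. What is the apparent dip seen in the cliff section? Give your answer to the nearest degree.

9°

The strike is N35°W and the section trends N20°W; the acute angle between them is β = 15°.
tan(apparent dip) = tan 31° · sin 15° = 0.1555
α = arctan(0.1555) = 8.84°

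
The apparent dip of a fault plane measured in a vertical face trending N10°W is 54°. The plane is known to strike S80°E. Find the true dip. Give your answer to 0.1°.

β = acute angle between strike S80°E and section N10°W = 70°.
tan(true dip) = tan 54° / sin 70° = 1.4647
true dip = arctan 1.4647 = 55.68°

55.7°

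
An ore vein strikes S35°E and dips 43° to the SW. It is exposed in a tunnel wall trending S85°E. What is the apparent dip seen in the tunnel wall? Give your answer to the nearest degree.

36°

Angle between strike (S35°E) and section (S85°E): β = 50°.
tan(apparent dip) = tan 43° · sin 50° = 0.7143
α = arctan(0.7143) = 35.54°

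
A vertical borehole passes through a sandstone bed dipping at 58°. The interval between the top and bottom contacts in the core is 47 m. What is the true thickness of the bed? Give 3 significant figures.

24.9 m

True thickness t = h · cos(dip) = 47 × cos 58°
t = 47 × 0.5299 = 24.906 m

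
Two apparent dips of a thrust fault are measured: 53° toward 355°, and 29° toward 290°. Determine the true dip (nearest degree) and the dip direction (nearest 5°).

The two traces are lines in the plane: v₁ = (sin 355°·cos 53°, cos 355°·cos 53°, −sin 53°), v₂ = (sin 290°·cos 29°, cos 290°·cos 29°, −sin 29°).
The plane normal is n = v₁ × v₂ ∝ (-0.052, 0.631, 0.477).
True dip = arccos(n_z / |n|) = arccos(0.6018) = 53.0°.
Dip direction = azimuth of (n_x, n_y) = atan2(-0.052, 0.631) = 355°.

true dip 53°, dip direction 355°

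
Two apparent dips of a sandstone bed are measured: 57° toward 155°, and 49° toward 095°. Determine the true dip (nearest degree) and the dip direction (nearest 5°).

true dip 58°, dip direction 140°

The two traces are lines in the plane: v₁ = (sin 155°·cos 57°, cos 155°·cos 57°, −sin 57°), v₂ = (sin 95°·cos 49°, cos 95°·cos 49°, −sin 49°).
n = v₁ × v₂ = (0.325, -0.374, 0.309) (taken with n_z > 0).
True dip = arccos(n_z / |n|) = arccos(0.5297) = 58.0°.
Dip direction = atan2(0.325, -0.374) = 139° (azimuth of n's horizontal projection).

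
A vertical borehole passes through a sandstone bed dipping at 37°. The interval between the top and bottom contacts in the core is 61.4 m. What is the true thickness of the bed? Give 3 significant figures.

49.0 m

True thickness t = h · cos(dip) = 61.4 × cos 37°
t = 61.4 × 0.7986 = 49.036 m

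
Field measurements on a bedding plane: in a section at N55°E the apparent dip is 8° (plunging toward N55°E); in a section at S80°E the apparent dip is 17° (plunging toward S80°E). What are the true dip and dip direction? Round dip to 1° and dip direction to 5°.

Represent each trace as a vector plunging at its apparent dip toward its trend (east-north-up frame): v₁ = (0.811, 0.568, -0.139), v₂ = (0.942, -0.166, -0.292).
Cross product v₁ × v₂ gives the pole to the plane: n ∝ (0.189, -0.106, 0.670).
True dip = arccos(n_z / |n|) = arccos(0.9513) = 17.9°.
Dip direction = azimuth of (n_x, n_y) = atan2(0.189, -0.106) = 119°.

true dip 18°, dip direction 120°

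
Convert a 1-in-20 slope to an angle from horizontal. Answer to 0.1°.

tan θ = 1/20 = 0.0500
θ = arctan(0.0500) = 2.86°

2.9°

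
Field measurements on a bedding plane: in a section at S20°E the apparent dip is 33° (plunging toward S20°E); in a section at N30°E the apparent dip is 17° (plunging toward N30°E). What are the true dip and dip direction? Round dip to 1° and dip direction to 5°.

true dip 49°, dip direction 105°

The two traces are lines in the plane: v₁ = (sin 160°·cos 33°, cos 160°·cos 33°, −sin 33°), v₂ = (sin 30°·cos 17°, cos 30°·cos 17°, −sin 17°).
The plane normal is n = v₁ × v₂ ∝ (0.681, -0.177, 0.614).
Dip δ = arctan(|n_h|/n_z) = arctan(0.704/0.614) = 48.9°.
The horizontal component of n points toward azimuth atan2(n_x, n_y) = 105°, the dip direction.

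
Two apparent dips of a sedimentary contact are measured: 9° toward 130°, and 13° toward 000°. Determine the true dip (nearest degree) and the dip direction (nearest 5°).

true dip 25°, dip direction 060°

Each apparent-dip line lies in the plane. As unit vectors (x east, y north, z up), v₁ plunges 9°→130° and v₂ plunges 13°→000°.
n = v₁ × v₂ = (0.295, 0.170, 0.737) (taken with n_z > 0).
Dip δ = arctan(|n_h|/n_z) = arctan(0.341/0.737) = 24.8°.
Dip direction = atan2(0.295, 0.170) = 60° (azimuth of n's horizontal projection).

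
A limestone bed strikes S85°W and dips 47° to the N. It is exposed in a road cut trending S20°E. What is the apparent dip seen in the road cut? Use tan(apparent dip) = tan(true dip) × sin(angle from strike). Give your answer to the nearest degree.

The section lies 75° from the strike.
tan(apparent dip) = tan 47° · sin 75° = 1.0358
apparent dip = arctan 1.0358 = 46.01°

46°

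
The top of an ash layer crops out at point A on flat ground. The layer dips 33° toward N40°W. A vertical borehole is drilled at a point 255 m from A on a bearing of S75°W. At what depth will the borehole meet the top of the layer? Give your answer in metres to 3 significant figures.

70.0 m

The hole lies 65° from the dip direction, so the down-dip offset is 255 × cos 65° = 107.77 m.
Depth = down-dip offset × tan(dip) = 107.77 × tan 33° = 107.77 × 0.6494
Depth = 69.99 m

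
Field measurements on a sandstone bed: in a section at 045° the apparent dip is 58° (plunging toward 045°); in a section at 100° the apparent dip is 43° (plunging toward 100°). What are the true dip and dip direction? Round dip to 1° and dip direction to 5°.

Represent each trace as a vector plunging at its apparent dip toward its trend (east-north-up frame): v₁ = (0.375, 0.375, -0.848), v₂ = (0.720, -0.127, -0.682).
n = v₁ × v₂ = (0.363, 0.355, 0.317) (taken with n_z > 0).
True dip = arccos(n_z / |n|) = arccos(0.5299) = 58.0°.
Dip direction = azimuth of (n_x, n_y) = atan2(0.363, 0.355) = 46°.

true dip 58°, dip direction 045°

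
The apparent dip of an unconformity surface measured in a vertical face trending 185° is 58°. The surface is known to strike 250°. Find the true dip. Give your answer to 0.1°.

60.5°

The section is 65° from the strike.
tan(true dip) = tan 58° / sin 65° = 1.7658
δ = arctan(1.7658) = 60.48°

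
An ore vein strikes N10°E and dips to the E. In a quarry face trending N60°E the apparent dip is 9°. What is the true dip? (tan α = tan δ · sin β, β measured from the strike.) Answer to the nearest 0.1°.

11.7°

The section is 50° from the strike.
tan δ = tan α / sin β = tan 9° / sin 50° = 0.1584 / 0.7660 = 0.2068
true dip = arctan 0.2068 = 11.68°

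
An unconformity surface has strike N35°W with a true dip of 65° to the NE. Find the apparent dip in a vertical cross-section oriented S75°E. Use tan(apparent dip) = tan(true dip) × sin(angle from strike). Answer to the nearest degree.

The strike is N35°W and the section trends S75°E; the acute angle between them is β = 40°.
tan(apparent dip) = tan 65° · sin 40° = 1.3785
α = arctan(1.3785) = 54.04°

54°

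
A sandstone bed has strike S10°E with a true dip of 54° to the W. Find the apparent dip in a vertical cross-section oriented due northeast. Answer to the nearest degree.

The strike is S10°E and the section trends due northeast; the acute angle between them is β = 55°.
tan α = tan 54° × sin 55° = 1.3764 × 0.8192 = 1.1275
α = arctan(1.1275) = 48.43°

48°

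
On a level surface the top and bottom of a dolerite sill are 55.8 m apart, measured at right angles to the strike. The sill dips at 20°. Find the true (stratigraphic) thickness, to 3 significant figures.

19.1 m

True thickness t = w · sin(dip) = 55.8 × sin 20°
t = 55.8 × 0.3420 = 19.085 m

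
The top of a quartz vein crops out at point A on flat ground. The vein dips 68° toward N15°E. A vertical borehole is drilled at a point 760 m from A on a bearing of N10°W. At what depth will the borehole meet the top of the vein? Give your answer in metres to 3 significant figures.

1700 m

The hole lies 25° from the dip direction, so the down-dip offset is 760 × cos 25° = 688.79 m.
Depth = down-dip offset × tan(dip) = 688.79 × tan 68° = 688.79 × 2.4751
Depth = 1704.82 m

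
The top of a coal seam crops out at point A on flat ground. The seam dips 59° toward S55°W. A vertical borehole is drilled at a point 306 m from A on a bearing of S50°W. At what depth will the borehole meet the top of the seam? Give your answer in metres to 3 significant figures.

The hole lies 5° from the dip direction, so the down-dip offset is 306 × cos 5° = 304.84 m.
Depth = down-dip offset × tan(dip) = 304.84 × tan 59° = 304.84 × 1.6643
Depth = 507.33 m

507 m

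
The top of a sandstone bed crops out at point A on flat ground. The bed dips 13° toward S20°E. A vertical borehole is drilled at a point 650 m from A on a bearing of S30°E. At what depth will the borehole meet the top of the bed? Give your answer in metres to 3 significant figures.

148 m

The hole lies 10° from the dip direction, so the down-dip offset is 650 × cos 10° = 640.13 m.
Depth = down-dip offset × tan(dip) = 640.13 × tan 13° = 640.13 × 0.2309
Depth = 147.78 m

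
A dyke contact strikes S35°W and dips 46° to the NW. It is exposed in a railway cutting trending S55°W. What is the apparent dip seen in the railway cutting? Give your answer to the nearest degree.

20°

Angle between strike (S35°W) and section (S55°W): β = 20°.
tan α = tan 46° × sin 20° = 1.0355 × 0.3420 = 0.3542
α = arctan(0.3542) = 19.50°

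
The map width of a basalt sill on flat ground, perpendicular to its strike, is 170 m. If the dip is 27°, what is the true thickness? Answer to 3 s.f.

True thickness t = w · sin(dip) = 170 × sin 27°
t = 170 × 0.4540 = 77.178 m

77.2 m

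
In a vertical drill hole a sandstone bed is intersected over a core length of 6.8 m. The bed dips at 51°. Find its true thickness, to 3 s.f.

4.28 m

True thickness t = h · cos(dip) = 6.8 × cos 51°
t = 6.8 × 0.6293 = 4.279 m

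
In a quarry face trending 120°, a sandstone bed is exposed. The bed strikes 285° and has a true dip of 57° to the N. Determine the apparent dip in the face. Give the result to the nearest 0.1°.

21.7°

The strike is 285° and the section trends 120°; the acute angle between them is β = 15°.
tan(apparent dip) = tan 57° · sin 15° = 0.3985
apparent dip = arctan 0.3985 = 21.73°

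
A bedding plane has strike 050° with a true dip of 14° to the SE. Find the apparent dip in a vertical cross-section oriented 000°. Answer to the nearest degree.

The section lies 50° from the strike.
tan(apparent dip) = tan 14° · sin 50° = 0.1910
apparent dip = arctan 0.1910 = 10.81°

11°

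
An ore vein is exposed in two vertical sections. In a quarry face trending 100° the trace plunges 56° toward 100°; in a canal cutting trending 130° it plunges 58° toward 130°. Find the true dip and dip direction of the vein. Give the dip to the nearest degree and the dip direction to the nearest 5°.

The two traces are lines in the plane: v₁ = (sin 100°·cos 56°, cos 100°·cos 56°, −sin 56°), v₂ = (sin 130°·cos 58°, cos 130°·cos 58°, −sin 58°).
Cross product v₁ × v₂ gives the pole to the plane: n ∝ (0.200, -0.130, 0.148).
True dip = arccos(n_z / |n|) = arccos(0.5272) = 58.2°.
Dip direction = atan2(0.200, -0.130) = 123° (azimuth of n's horizontal projection).

true dip 58°, dip direction 125°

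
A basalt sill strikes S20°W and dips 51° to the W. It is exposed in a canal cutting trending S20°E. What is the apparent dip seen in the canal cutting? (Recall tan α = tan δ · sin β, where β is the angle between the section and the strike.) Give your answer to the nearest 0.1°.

38.4°

The section lies 40° from the strike.
tan(apparent dip) = tan 51° · sin 40° = 0.7938
α = arctan(0.7938) = 38.44°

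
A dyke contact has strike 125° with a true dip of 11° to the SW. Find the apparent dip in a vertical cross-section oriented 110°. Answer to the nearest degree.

3°

The strike is 125° and the section trends 110°; the acute angle between them is β = 15°.
tan(apparent dip) = tan 11° · sin 15° = 0.0503
α = arctan(0.0503) = 2.88°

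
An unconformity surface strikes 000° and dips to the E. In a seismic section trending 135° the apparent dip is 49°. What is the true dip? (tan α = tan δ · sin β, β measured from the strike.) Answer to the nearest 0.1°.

58.4°

β = acute angle between strike 000° and section 135° = 45°.
tan(true dip) = tan 49° / sin 45° = 1.6269
true dip = arctan 1.6269 = 58.42°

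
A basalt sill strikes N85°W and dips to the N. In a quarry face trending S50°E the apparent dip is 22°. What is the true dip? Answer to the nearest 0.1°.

β = acute angle between strike N85°W and section S50°E = 35°.
tan δ = tan α / sin β = tan 22° / sin 35° = 0.4040 / 0.5736 = 0.7044
true dip = arctan 0.7044 = 35.16°

35.2°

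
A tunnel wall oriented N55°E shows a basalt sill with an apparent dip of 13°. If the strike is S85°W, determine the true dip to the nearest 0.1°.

24.8°

The section is 30° from the strike.
tan(true dip) = tan 13° / sin 30° = 0.4617
δ = arctan(0.4617) = 24.78°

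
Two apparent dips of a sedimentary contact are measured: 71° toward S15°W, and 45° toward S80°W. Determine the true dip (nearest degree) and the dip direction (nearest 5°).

Each apparent-dip line lies in the plane. As unit vectors (x east, y north, z up), v₁ plunges 71°→S15°W and v₂ plunges 45°→S80°W.
The plane normal is n = v₁ × v₂ ∝ (-0.106, -0.599, 0.209).
True dip = arccos(n_z / |n|) = arccos(0.3245) = 71.1°.
The horizontal component of n points toward azimuth atan2(n_x, n_y) = 190°, the dip direction.

true dip 71°, dip direction 190°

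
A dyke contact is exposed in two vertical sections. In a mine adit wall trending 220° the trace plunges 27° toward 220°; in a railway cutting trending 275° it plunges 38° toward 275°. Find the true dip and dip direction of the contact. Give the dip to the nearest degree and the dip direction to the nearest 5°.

true dip 38°, dip direction 270°

Each apparent-dip line lies in the plane. As unit vectors (x east, y north, z up), v₁ plunges 27°→220° and v₂ plunges 38°→275°.
Cross product v₁ × v₂ gives the pole to the plane: n ∝ (-0.451, -0.004, 0.575).
True dip = arccos(n_z / |n|) = arccos(0.7866) = 38.1°.
Dip direction = azimuth of (n_x, n_y) = atan2(-0.451, -0.004) = 270°.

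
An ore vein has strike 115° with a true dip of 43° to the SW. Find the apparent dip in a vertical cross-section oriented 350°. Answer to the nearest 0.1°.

The section lies 55° from the strike.
tan α = tan 43° × sin 55° = 0.9325 × 0.8192 = 0.7639
apparent dip = arctan 0.7639 = 37.38°

37.4°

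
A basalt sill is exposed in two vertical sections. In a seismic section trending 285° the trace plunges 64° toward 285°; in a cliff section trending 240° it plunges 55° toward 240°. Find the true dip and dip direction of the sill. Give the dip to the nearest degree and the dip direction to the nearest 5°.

The two traces are lines in the plane: v₁ = (sin 285°·cos 64°, cos 285°·cos 64°, −sin 64°), v₂ = (sin 240°·cos 55°, cos 240°·cos 55°, −sin 55°).
The plane normal is n = v₁ × v₂ ∝ (-0.351, 0.100, 0.178).
Dip δ = arctan(|n_h|/n_z) = arctan(0.365/0.178) = 64.0°.
Dip direction = atan2(-0.351, 0.100) = 286° (azimuth of n's horizontal projection).

true dip 64°, dip direction 285°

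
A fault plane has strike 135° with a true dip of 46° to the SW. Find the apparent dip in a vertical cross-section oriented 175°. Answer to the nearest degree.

The strike is 135° and the section trends 175°; the acute angle between them is β = 40°.
tan α = tan 46° × sin 40° = 1.0355 × 0.6428 = 0.6656
apparent dip = arctan 0.6656 = 33.65°

34°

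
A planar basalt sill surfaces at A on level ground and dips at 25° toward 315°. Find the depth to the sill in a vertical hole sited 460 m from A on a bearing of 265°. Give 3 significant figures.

The hole lies 50° from the dip direction, so the down-dip offset is 460 × cos 50° = 295.68 m.
Depth = down-dip offset × tan(dip) = 295.68 × tan 25° = 295.68 × 0.4663
Depth = 137.88 m

138 m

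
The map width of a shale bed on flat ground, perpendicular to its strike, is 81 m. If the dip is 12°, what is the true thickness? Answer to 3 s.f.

True thickness t = w · sin(dip) = 81 × sin 12°
t = 81 × 0.2079 = 16.841 m

16.8 m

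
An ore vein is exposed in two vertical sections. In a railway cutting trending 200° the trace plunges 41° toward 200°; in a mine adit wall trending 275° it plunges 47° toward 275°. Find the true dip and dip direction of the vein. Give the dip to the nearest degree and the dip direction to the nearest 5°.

The two traces are lines in the plane: v₁ = (sin 200°·cos 41°, cos 200°·cos 41°, −sin 41°), v₂ = (sin 275°·cos 47°, cos 275°·cos 47°, −sin 47°).
The plane normal is n = v₁ × v₂ ∝ (-0.558, -0.257, 0.497).
tan δ = √(n_x²+n_y²)/n_z = 0.614/0.497, so δ = 51.0°.
The horizontal component of n points toward azimuth atan2(n_x, n_y) = 245°, the dip direction.

true dip 51°, dip direction 245°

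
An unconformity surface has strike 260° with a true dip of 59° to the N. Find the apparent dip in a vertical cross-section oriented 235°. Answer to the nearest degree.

The strike is 260° and the section trends 235°; the acute angle between them is β = 25°.
tan(apparent dip) = tan 59° · sin 25° = 0.7034
apparent dip = arctan 0.7034 = 35.12°

35°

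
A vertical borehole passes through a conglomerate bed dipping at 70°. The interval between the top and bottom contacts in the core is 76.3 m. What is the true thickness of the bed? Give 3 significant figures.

26.1 m

True thickness t = h · cos(dip) = 76.3 × cos 70°
t = 76.3 × 0.3420 = 26.096 m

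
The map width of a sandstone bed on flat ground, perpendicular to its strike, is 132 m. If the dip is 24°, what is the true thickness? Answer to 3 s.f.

53.7 m

True thickness t = w · sin(dip) = 132 × sin 24°
t = 132 × 0.4067 = 53.689 m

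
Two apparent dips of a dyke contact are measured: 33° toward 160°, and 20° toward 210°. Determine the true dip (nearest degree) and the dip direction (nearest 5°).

true dip 33°, dip direction 155°

Represent each trace as a vector plunging at its apparent dip toward its trend (east-north-up frame): v₁ = (0.287, -0.788, -0.545), v₂ = (-0.470, -0.814, -0.342).
n = v₁ × v₂ = (0.174, -0.354, 0.604) (taken with n_z > 0).
Dip δ = arctan(|n_h|/n_z) = arctan(0.394/0.604) = 33.2°.
Dip direction = atan2(0.174, -0.354) = 154° (azimuth of n's horizontal projection).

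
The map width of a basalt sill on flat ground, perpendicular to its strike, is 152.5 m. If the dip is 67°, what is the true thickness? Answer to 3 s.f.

140 m

True thickness t = w · sin(dip) = 152.5 × sin 67°
t = 152.5 × 0.9205 = 140.377 m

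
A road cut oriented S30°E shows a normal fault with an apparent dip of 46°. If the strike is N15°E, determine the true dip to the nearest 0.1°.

The section is 45° from the strike.
tan δ = tan α / sin β = tan 46° / sin 45° = 1.0355 / 0.7071 = 1.4645
δ = arctan(1.4645) = 55.67°

55.7°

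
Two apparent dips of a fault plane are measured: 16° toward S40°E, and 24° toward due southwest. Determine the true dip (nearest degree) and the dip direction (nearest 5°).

true dip 27°, dip direction 195°

The two traces are lines in the plane: v₁ = (sin 140°·cos 16°, cos 140°·cos 16°, −sin 16°), v₂ = (sin 225°·cos 24°, cos 225°·cos 24°, −sin 24°).
Cross product v₁ × v₂ gives the pole to the plane: n ∝ (-0.121, -0.429, 0.875).
True dip = arccos(n_z / |n|) = arccos(0.8908) = 27.0°.
Dip direction = azimuth of (n_x, n_y) = atan2(-0.121, -0.429) = 196°.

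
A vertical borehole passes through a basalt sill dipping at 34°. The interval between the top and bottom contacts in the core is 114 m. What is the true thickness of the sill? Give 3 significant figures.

True thickness t = h · cos(dip) = 114 × cos 34°
t = 114 × 0.8290 = 94.510 m

94.5 m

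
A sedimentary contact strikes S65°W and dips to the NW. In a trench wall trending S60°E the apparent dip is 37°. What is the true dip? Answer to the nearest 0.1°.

42.6°

β = acute angle between strike S65°W and section S60°E = 55°.
tan δ = tan α / sin β = tan 37° / sin 55° = 0.7536 / 0.8192 = 0.9199
true dip = arctan 0.9199 = 42.61°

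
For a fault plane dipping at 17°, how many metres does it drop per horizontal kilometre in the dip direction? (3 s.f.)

drop per km = 1000 × tan 17° = 1000 × 0.3057

306 m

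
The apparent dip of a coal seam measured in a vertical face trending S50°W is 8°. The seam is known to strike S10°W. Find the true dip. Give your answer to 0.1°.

12.3°

β = acute angle between strike S10°W and section S50°W = 40°.
tan(true dip) = tan 8° / sin 40° = 0.2186
δ = arctan(0.2186) = 12.33°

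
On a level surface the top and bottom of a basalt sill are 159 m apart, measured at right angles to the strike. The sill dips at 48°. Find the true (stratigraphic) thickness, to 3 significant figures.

118 m

True thickness t = w · sin(dip) = 159 × sin 48°
t = 159 × 0.7431 = 118.160 m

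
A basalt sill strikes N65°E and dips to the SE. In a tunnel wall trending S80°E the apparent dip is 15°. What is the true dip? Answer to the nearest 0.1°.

The section is 35° from the strike.
tan(true dip) = tan 15° / sin 35° = 0.4672
true dip = arctan 0.4672 = 25.04°

25.0°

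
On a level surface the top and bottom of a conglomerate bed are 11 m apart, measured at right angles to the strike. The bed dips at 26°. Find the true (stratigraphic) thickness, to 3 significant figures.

4.82 m

True thickness t = w · sin(dip) = 11 × sin 26°
t = 11 × 0.4384 = 4.822 m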